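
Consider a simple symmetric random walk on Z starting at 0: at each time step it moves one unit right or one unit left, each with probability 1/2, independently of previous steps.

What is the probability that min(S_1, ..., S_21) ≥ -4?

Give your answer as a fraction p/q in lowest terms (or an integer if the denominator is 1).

Let f(t,s) = #length-t paths at position s with S_1..S_t all ≥ -4.
f(t,s) = f(t-1,s-1) + f(t-1,s+1) for s ≥ -4; f(t,s) = 0 for s < -4.
t=0: f(0,0)=1
t=1: f(1,-1)=1 f(1,1)=1
t=2: f(2,-2)=1 f(2,0)=2 f(2,2)=1
t=3: f(3,-3)=1 f(3,-1)=3 f(3,1)=3 f(3,3)=1
t=4: f(4,-4)=1 f(4,-2)=4 f(4,0)=6 f(4,2)=4 f(4,4)=1
t=5: f(5,-3)=5 f(5,-1)=10 f(5,1)=10 f(5,3)=5 f(5,5)=1
t=6: f(6,-4)=5 f(6,-2)=15 f(6,0)=20 f(6,2)=15 f(6,4)=6 f(6,6)=1
t=7: f(7,-3)=20 f(7,-1)=35 f(7,1)=35 f(7,3)=21 f(7,5)=7 f(7,7)=1
t=8: f(8,-4)=20 f(8,-2)=55 f(8,0)=70 f(8,2)=56 f(8,4)=28 f(8,6)=8 f(8,8)=1
t=9: f(9,-3)=75 f(9,-1)=125 f(9,1)=126 f(9,3)=84 f(9,5)=36 f(9,7)=9 f(9,9)=1
t=10: f(10,-4)=75 f(10,-2)=200 f(10,0)=251 f(10,2)=210 f(10,4)=120 f(10,6)=45 f(10,8)=10 f(10,10)=1
t=11: f(11,-3)=275 f(11,-1)=451 f(11,1)=461 f(11,3)=330 f(11,5)=165 f(11,7)=55 f(11,9)=11 f(11,11)=1
t=12: f(12,-4)=275 f(12,-2)=726 f(12,0)=912 f(12,2)=791 f(12,4)=495 f(12,6)=220 f(12,8)=66 f(12,10)=12 f(12,12)=1
t=13: f(13,-3)=1001 f(13,-1)=1638 f(13,1)=1703 f(13,3)=1286 f(13,5)=715 f(13,7)=286 f(13,9)=78 f(13,11)=13 f(13,13)=1
t=14: f(14,-4)=1001 f(14,-2)=2639 f(14,0)=3341 f(14,2)=2989 f(14,4)=2001 f(14,6)=1001 f(14,8)=364 f(14,10)=91 f(14,12)=14 f(14,14)=1
t=15: f(15,-3)=3640 f(15,-1)=5980 f(15,1)=6330 f(15,3)=4990 f(15,5)=3002 f(15,7)=1365 f(15,9)=455 f(15,11)=105 f(15,13)=15 f(15,15)=1
t=16: f(16,-4)=3640 f(16,-2)=9620 f(16,0)=12310 f(16,2)=11320 f(16,4)=7992 f(16,6)=4367 f(16,8)=1820 f(16,10)=560 f(16,12)=120 f(16,14)=16 f(16,16)=1
t=17: f(17,-3)=13260 f(17,-1)=21930 f(17,1)=23630 f(17,3)=19312 f(17,5)=12359 f(17,7)=6187 f(17,9)=2380 f(17,11)=680 f(17,13)=136 f(17,15)=17 f(17,17)=1
t=18: f(18,-4)=13260 f(18,-2)=35190 f(18,0)=45560 f(18,2)=42942 f(18,4)=31671 f(18,6)=18546 f(18,8)=8567 f(18,10)=3060 f(18,12)=816 f(18,14)=153 f(18,16)=18 f(18,18)=1
t=19: f(19,-3)=48450 f(19,-1)=80750 f(19,1)=88502 f(19,3)=74613 f(19,5)=50217 f(19,7)=27113 f(19,9)=11627 f(19,11)=3876 f(19,13)=969 f(19,15)=171 f(19,17)=19 f(19,19)=1
t=20: f(20,-4)=48450 f(20,-2)=129200 f(20,0)=169252 f(20,2)=163115 f(20,4)=124830 f(20,6)=77330 f(20,8)=38740 f(20,10)=15503 f(20,12)=4845 f(20,14)=1140 f(20,16)=190 f(20,18)=20 f(20,20)=1
t=21: f(21,-3)=177650 f(21,-1)=298452 f(21,1)=332367 f(21,3)=287945 f(21,5)=202160 f(21,7)=116070 f(21,9)=54243 f(21,11)=20348 f(21,13)=5985 f(21,15)=1330 f(21,17)=210 f(21,19)=21 f(21,21)=1
Σ_s f(21,s) = 1496782
P = 1496782/2097152 = 748391/1048576

Answer: 748391/1048576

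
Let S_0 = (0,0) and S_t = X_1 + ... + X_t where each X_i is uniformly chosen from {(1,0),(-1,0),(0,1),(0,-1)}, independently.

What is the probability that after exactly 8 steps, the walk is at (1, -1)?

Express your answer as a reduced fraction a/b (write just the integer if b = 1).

Answer: 245/4096

Derivation:
Let h be the number of horizontal steps (so 8-h are vertical). To end at (1,-1) need (h+1)/2 right-steps and ((8-h)-1)/2 up-steps.
Sum over h with 1 ≤ h ≤ 7, h ≡ 1 (mod 2), 8-h ≡ 1 (mod 2):
h=1: C(8,1)·C(1,1)·C(7,3) = 8·1·35 = 280
h=3: C(8,3)·C(3,2)·C(5,2) = 56·3·10 = 1680
h=5: C(8,5)·C(5,3)·C(3,1) = 56·10·3 = 1680
h=7: C(8,7)·C(7,4)·C(1,0) = 8·35·1 = 280
Total favorable: 3920
Total paths: 4^8 = 65536
P = 3920/65536 = 245/4096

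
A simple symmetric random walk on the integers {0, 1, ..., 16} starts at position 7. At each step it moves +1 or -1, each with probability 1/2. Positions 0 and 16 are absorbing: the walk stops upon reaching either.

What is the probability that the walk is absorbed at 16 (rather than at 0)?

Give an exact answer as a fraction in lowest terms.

Symmetric walk (p = 1/2): the harmonic-function argument gives P(hit 16 before 0 | start at 7) = a/N.
P = 7/16 = 7/16

Answer: 7/16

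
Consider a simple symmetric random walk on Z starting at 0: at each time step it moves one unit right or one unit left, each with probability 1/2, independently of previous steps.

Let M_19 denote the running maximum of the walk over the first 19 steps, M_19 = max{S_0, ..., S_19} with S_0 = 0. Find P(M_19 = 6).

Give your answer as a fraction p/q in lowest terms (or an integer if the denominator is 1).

Answer: 6783/131072

Derivation:
Let M_19 = max(S_0,...,S_19). Use the reflection principle: for j ≥ 1, #{paths with M_19 ≥ j} = #{S_19 ≥ j} + #{S_19 ≥ j+1}.
By reflection, #{M_19 ≥ 6} = #{S_19 ≥ 6} + #{S_19 ≥ 7} = 43796 + 43796 = 87592.
#{M_19 ≥ 7} = #{S_19 ≥ 7} + #{S_19 ≥ 8} = 43796 + 16664 = 60460.
#{M_19 = 6} = 87592 - 60460 = 27132.
P(M_19 = 6) = 27132/524288 = 6783/131072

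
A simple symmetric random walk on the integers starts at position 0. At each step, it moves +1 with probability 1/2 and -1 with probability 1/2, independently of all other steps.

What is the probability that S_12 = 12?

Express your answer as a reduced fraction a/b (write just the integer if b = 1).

To reach position 12 after 12 steps: need 12 steps of +1 and 0 of -1.
Favorable paths: C(12,12) = 1
Total paths: 2^12 = 4096
P = 1/4096 = 1/4096

Answer: 1/4096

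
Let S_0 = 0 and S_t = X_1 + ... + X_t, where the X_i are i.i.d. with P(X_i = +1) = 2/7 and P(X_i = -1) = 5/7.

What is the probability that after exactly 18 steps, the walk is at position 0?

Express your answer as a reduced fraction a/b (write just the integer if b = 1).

To be at 0 after 18 steps: need exactly 9 steps of +1 and 9 of -1.
Number of such sequences: C(18,9) = 48620
Each has probability (2/7)^9 · (5/7)^9 = 1000000000/1628413597910449
P = 48620 · 1000000000/1628413597910449 = 48620000000000/1628413597910449

Answer: 48620000000000/1628413597910449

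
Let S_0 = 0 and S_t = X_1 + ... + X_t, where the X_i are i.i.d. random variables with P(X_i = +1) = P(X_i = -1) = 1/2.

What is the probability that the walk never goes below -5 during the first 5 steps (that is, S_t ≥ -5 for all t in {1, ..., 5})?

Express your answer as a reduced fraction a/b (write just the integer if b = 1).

Let f(t,s) = #length-t paths at position s with S_1..S_t all ≥ -5.
f(t,s) = f(t-1,s-1) + f(t-1,s+1) for s ≥ -5; f(t,s) = 0 for s < -5.
t=0: f(0,0)=1
t=1: f(1,-1)=1 f(1,1)=1
t=2: f(2,-2)=1 f(2,0)=2 f(2,2)=1
t=3: f(3,-3)=1 f(3,-1)=3 f(3,1)=3 f(3,3)=1
t=4: f(4,-4)=1 f(4,-2)=4 f(4,0)=6 f(4,2)=4 f(4,4)=1
t=5: f(5,-5)=1 f(5,-3)=5 f(5,-1)=10 f(5,1)=10 f(5,3)=5 f(5,5)=1
Σ_s f(5,s) = 32
P = 32/32 = 1

Answer: 1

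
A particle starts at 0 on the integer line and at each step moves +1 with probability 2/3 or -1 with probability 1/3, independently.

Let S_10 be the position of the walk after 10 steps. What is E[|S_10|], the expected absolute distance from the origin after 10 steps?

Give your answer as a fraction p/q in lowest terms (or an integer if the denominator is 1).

Answer: 220450/59049

Derivation:
S_10 takes values m ≡ 0 (mod 2) with |m| ≤ 10; P(S_10=m) = C(10,(10+m)/2) · (2/3)^((10+m)/2) · (1/3)^((10-m)/2).
Distribution: P(S=-10)=1/59049, P(S=-8)=20/59049, P(S=-6)=20/6561, P(S=-4)=320/19683, P(S=-2)=1120/19683, P(S=0)=896/6561, P(S=2)=4480/19683, P(S=4)=5120/19683, P(S=6)=1280/6561, P(S=8)=5120/59049, P(S=10)=1024/59049
E[|S_10|] = Σ_m |m|·P(S_10=m) = 220450/59049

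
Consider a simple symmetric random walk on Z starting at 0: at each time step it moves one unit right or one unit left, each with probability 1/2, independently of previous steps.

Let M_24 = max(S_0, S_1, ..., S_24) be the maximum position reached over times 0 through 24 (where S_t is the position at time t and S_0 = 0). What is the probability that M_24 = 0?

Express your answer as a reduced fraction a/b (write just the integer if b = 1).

Answer: 676039/4194304

Derivation:
Let M_24 = max(S_0,...,S_24). Use the reflection principle: for j ≥ 1, #{paths with M_24 ≥ j} = #{S_24 ≥ j} + #{S_24 ≥ j+1}.
P(M_24 ≥ 0) = 1 since S_0 = 0, so #{M_24 ≥ 0} = 16777216.
#{M_24 ≥ 1} = #{S_24 ≥ 1} + #{S_24 ≥ 2} = 7036530 + 7036530 = 14073060.
#{M_24 = 0} = 16777216 - 14073060 = 2704156.
P(M_24 = 0) = 2704156/16777216 = 676039/4194304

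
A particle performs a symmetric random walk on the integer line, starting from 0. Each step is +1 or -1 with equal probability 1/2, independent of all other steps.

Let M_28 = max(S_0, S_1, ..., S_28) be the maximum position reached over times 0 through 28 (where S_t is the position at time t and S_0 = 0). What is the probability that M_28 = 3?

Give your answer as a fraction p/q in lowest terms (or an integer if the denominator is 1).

Let M_28 = max(S_0,...,S_28). Use the reflection principle: for j ≥ 1, #{paths with M_28 ≥ j} = #{S_28 ≥ j} + #{S_28 ≥ j+1}.
By reflection, #{M_28 ≥ 3} = #{S_28 ≥ 3} + #{S_28 ≥ 4} = 76717268 + 76717268 = 153434536.
#{M_28 ≥ 4} = #{S_28 ≥ 4} + #{S_28 ≥ 5} = 76717268 + 46295513 = 123012781.
#{M_28 = 3} = 153434536 - 123012781 = 30421755.
P(M_28 = 3) = 30421755/268435456 = 30421755/268435456

Answer: 30421755/268435456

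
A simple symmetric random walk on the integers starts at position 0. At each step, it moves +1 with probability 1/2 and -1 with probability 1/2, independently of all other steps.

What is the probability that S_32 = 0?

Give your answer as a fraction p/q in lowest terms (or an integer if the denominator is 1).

To return to 0 after 32 steps: need exactly 16 steps of +1 and 16 of -1.
Favorable paths: C(32,16) = 601080390
Total paths: 2^32 = 4294967296
P = 601080390/4294967296 = 300540195/2147483648

Answer: 300540195/2147483648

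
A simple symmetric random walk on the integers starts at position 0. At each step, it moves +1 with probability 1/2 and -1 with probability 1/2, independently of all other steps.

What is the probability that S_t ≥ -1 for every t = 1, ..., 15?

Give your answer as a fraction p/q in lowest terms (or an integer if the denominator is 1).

Answer: 6435/16384

Derivation:
Let f(t,s) = #length-t paths at position s with S_1..S_t all ≥ -1.
f(t,s) = f(t-1,s-1) + f(t-1,s+1) for s ≥ -1; f(t,s) = 0 for s < -1.
t=0: f(0,0)=1
t=1: f(1,-1)=1 f(1,1)=1
t=2: f(2,0)=2 f(2,2)=1
t=3: f(3,-1)=2 f(3,1)=3 f(3,3)=1
t=4: f(4,0)=5 f(4,2)=4 f(4,4)=1
t=5: f(5,-1)=5 f(5,1)=9 f(5,3)=5 f(5,5)=1
t=6: f(6,0)=14 f(6,2)=14 f(6,4)=6 f(6,6)=1
t=7: f(7,-1)=14 f(7,1)=28 f(7,3)=20 f(7,5)=7 f(7,7)=1
t=8: f(8,0)=42 f(8,2)=48 f(8,4)=27 f(8,6)=8 f(8,8)=1
t=9: f(9,-1)=42 f(9,1)=90 f(9,3)=75 f(9,5)=35 f(9,7)=9 f(9,9)=1
t=10: f(10,0)=132 f(10,2)=165 f(10,4)=110 f(10,6)=44 f(10,8)=10 f(10,10)=1
t=11: f(11,-1)=132 f(11,1)=297 f(11,3)=275 f(11,5)=154 f(11,7)=54 f(11,9)=11 f(11,11)=1
t=12: f(12,0)=429 f(12,2)=572 f(12,4)=429 f(12,6)=208 f(12,8)=65 f(12,10)=12 f(12,12)=1
t=13: f(13,-1)=429 f(13,1)=1001 f(13,3)=1001 f(13,5)=637 f(13,7)=273 f(13,9)=77 f(13,11)=13 f(13,13)=1
t=14: f(14,0)=1430 f(14,2)=2002 f(14,4)=1638 f(14,6)=910 f(14,8)=350 f(14,10)=90 f(14,12)=14 f(14,14)=1
t=15: f(15,-1)=1430 f(15,1)=3432 f(15,3)=3640 f(15,5)=2548 f(15,7)=1260 f(15,9)=440 f(15,11)=104 f(15,13)=15 f(15,15)=1
Σ_s f(15,s) = 12870
P = 12870/32768 = 6435/16384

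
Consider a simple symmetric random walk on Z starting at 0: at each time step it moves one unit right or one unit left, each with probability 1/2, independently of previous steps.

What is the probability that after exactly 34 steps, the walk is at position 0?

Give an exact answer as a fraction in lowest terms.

Answer: 583401555/4294967296

Derivation:
To return to 0 after 34 steps: need exactly 17 steps of +1 and 17 of -1.
Favorable paths: C(34,17) = 2333606220
Total paths: 2^34 = 17179869184
P = 2333606220/17179869184 = 583401555/4294967296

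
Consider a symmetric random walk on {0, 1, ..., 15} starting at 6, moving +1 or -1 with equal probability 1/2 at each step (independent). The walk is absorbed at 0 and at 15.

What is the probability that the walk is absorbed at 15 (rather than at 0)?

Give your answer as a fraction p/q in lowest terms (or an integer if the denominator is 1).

Answer: 2/5

Derivation:
Symmetric walk (p = 1/2): the harmonic-function argument gives P(hit 15 before 0 | start at 6) = a/N.
P = 6/15 = 2/5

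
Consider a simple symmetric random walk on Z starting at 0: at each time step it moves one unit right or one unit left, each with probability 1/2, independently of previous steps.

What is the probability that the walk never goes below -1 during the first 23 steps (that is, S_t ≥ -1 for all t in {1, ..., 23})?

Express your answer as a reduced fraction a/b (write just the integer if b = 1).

Answer: 676039/2097152

Derivation:
Let f(t,s) = #length-t paths at position s with S_1..S_t all ≥ -1.
f(t,s) = f(t-1,s-1) + f(t-1,s+1) for s ≥ -1; f(t,s) = 0 for s < -1.
t=0: f(0,0)=1
t=1: f(1,-1)=1 f(1,1)=1
t=2: f(2,0)=2 f(2,2)=1
t=3: f(3,-1)=2 f(3,1)=3 f(3,3)=1
t=4: f(4,0)=5 f(4,2)=4 f(4,4)=1
t=5: f(5,-1)=5 f(5,1)=9 f(5,3)=5 f(5,5)=1
t=6: f(6,0)=14 f(6,2)=14 f(6,4)=6 f(6,6)=1
t=7: f(7,-1)=14 f(7,1)=28 f(7,3)=20 f(7,5)=7 f(7,7)=1
t=8: f(8,0)=42 f(8,2)=48 f(8,4)=27 f(8,6)=8 f(8,8)=1
t=9: f(9,-1)=42 f(9,1)=90 f(9,3)=75 f(9,5)=35 f(9,7)=9 f(9,9)=1
t=10: f(10,0)=132 f(10,2)=165 f(10,4)=110 f(10,6)=44 f(10,8)=10 f(10,10)=1
t=11: f(11,-1)=132 f(11,1)=297 f(11,3)=275 f(11,5)=154 f(11,7)=54 f(11,9)=11 f(11,11)=1
t=12: f(12,0)=429 f(12,2)=572 f(12,4)=429 f(12,6)=208 f(12,8)=65 f(12,10)=12 f(12,12)=1
t=13: f(13,-1)=429 f(13,1)=1001 f(13,3)=1001 f(13,5)=637 f(13,7)=273 f(13,9)=77 f(13,11)=13 f(13,13)=1
t=14: f(14,0)=1430 f(14,2)=2002 f(14,4)=1638 f(14,6)=910 f(14,8)=350 f(14,10)=90 f(14,12)=14 f(14,14)=1
t=15: f(15,-1)=1430 f(15,1)=3432 f(15,3)=3640 f(15,5)=2548 f(15,7)=1260 f(15,9)=440 f(15,11)=104 f(15,13)=15 f(15,15)=1
t=16: f(16,0)=4862 f(16,2)=7072 f(16,4)=6188 f(16,6)=3808 f(16,8)=1700 f(16,10)=544 f(16,12)=119 f(16,14)=16 f(16,16)=1
t=17: f(17,-1)=4862 f(17,1)=11934 f(17,3)=13260 f(17,5)=9996 f(17,7)=5508 f(17,9)=2244 f(17,11)=663 f(17,13)=135 f(17,15)=17 f(17,17)=1
t=18: f(18,0)=16796 f(18,2)=25194 f(18,4)=23256 f(18,6)=15504 f(18,8)=7752 f(18,10)=2907 f(18,12)=798 f(18,14)=152 f(18,16)=18 f(18,18)=1
t=19: f(19,-1)=16796 f(19,1)=41990 f(19,3)=48450 f(19,5)=38760 f(19,7)=23256 f(19,9)=10659 f(19,11)=3705 f(19,13)=950 f(19,15)=170 f(19,17)=19 f(19,19)=1
t=20: f(20,0)=58786 f(20,2)=90440 f(20,4)=87210 f(20,6)=62016 f(20,8)=33915 f(20,10)=14364 f(20,12)=4655 f(20,14)=1120 f(20,16)=189 f(20,18)=20 f(20,20)=1
t=21: f(21,-1)=58786 f(21,1)=149226 f(21,3)=177650 f(21,5)=149226 f(21,7)=95931 f(21,9)=48279 f(21,11)=19019 f(21,13)=5775 f(21,15)=1309 f(21,17)=209 f(21,19)=21 f(21,21)=1
t=22: f(22,0)=208012 f(22,2)=326876 f(22,4)=326876 f(22,6)=245157 f(22,8)=144210 f(22,10)=67298 f(22,12)=24794 f(22,14)=7084 f(22,16)=1518 f(22,18)=230 f(22,20)=22 f(22,22)=1
t=23: f(23,-1)=208012 f(23,1)=534888 f(23,3)=653752 f(23,5)=572033 f(23,7)=389367 f(23,9)=211508 f(23,11)=92092 f(23,13)=31878 f(23,15)=8602 f(23,17)=1748 f(23,19)=252 f(23,21)=23 f(23,23)=1
Σ_s f(23,s) = 2704156
P = 2704156/8388608 = 676039/2097152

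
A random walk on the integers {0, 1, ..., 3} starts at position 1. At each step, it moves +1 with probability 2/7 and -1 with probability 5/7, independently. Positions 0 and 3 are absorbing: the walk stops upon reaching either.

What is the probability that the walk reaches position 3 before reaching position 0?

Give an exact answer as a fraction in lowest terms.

Biased walk: p = 2/7, q = 5/7, r = q/p = 5/2
Gambler's ruin: P(hit 3 before 0 | start at 1) = (1 - r^a)/(1 - r^N)
r^1 = 5/2; r^3 = 125/8
P = (1 - 5/2) / (1 - 125/8) = -3/2 / -117/8 = 4/39

Answer: 4/39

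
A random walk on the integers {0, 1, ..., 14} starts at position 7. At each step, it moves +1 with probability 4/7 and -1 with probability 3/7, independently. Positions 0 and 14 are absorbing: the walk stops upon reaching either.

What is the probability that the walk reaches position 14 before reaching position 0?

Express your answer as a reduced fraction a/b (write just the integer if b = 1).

Answer: 16384/18571

Derivation:
Biased walk: p = 4/7, q = 3/7, r = q/p = 3/4
Gambler's ruin: P(hit 14 before 0 | start at 7) = (1 - r^a)/(1 - r^N)
r^7 = 2187/16384; r^14 = 4782969/268435456
P = (1 - 2187/16384) / (1 - 4782969/268435456) = 14197/16384 / 263652487/268435456 = 16384/18571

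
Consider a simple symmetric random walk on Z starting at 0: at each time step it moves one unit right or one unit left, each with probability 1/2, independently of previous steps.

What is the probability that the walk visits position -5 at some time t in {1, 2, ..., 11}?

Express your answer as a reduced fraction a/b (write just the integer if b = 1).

Answer: 299/2048

Derivation:
Count via complement. Let g(t,s) = #length-t paths at position s with S_1..S_t all ≠ -5.
g(t,s) = g(t-1,s-1) + g(t-1,s+1) for s ≠ -5; g(t,-5) = 0.
t=0: g(0,0)=1
t=1: g(1,-1)=1 g(1,1)=1
t=2: g(2,-2)=1 g(2,0)=2 g(2,2)=1
t=3: g(3,-3)=1 g(3,-1)=3 g(3,1)=3 g(3,3)=1
t=4: g(4,-4)=1 g(4,-2)=4 g(4,0)=6 g(4,2)=4 g(4,4)=1
t=5: g(5,-3)=5 g(5,-1)=10 g(5,1)=10 g(5,3)=5 g(5,5)=1
t=6: g(6,-4)=5 g(6,-2)=15 g(6,0)=20 g(6,2)=15 g(6,4)=6 g(6,6)=1
t=7: g(7,-3)=20 g(7,-1)=35 g(7,1)=35 g(7,3)=21 g(7,5)=7 g(7,7)=1
t=8: g(8,-4)=20 g(8,-2)=55 g(8,0)=70 g(8,2)=56 g(8,4)=28 g(8,6)=8 g(8,8)=1
t=9: g(9,-3)=75 g(9,-1)=125 g(9,1)=126 g(9,3)=84 g(9,5)=36 g(9,7)=9 g(9,9)=1
t=10: g(10,-4)=75 g(10,-2)=200 g(10,0)=251 g(10,2)=210 g(10,4)=120 g(10,6)=45 g(10,8)=10 g(10,10)=1
t=11: g(11,-3)=275 g(11,-1)=451 g(11,1)=461 g(11,3)=330 g(11,5)=165 g(11,7)=55 g(11,9)=11 g(11,11)=1
Paths never hitting -5: Σ_s g(11,s) = 1749
Paths hitting -5: 2^11 - 1749 = 299
P = 299/2048 = 299/2048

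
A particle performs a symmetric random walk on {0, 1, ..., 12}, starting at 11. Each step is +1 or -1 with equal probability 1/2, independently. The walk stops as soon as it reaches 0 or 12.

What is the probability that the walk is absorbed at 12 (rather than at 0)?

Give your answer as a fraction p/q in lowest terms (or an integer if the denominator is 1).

Symmetric walk (p = 1/2): the harmonic-function argument gives P(hit 12 before 0 | start at 11) = a/N.
P = 11/12 = 11/12

Answer: 11/12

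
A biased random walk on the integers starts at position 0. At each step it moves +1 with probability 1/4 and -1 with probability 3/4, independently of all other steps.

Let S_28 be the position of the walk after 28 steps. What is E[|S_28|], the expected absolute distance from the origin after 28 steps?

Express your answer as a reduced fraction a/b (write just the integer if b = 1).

S_28 takes values m ≡ 0 (mod 2) with |m| ≤ 28; P(S_28=m) = C(28,(28+m)/2) · (1/4)^((28+m)/2) · (3/4)^((28-m)/2).
Distribution: P(S=-28)=22876792454961/72057594037927936, P(S=-26)=53379182394909/18014398509481984, P(S=-24)=480412641554181/36028797018963968, P(S=-22)=693929371133817/18014398509481984, P(S=-20)=5782744759448475/72057594037927936, P(S=-18)=1156548951889695/9007199254740992, P(S=-16)=2955625099273665/18014398509481984, P(S=-14)=1548184575810015/9007199254740992, P(S=-12)=10837292030670105/72057594037927936, P(S=-10)=2006905931605575/18014398509481984, P(S=-8)=2542080846700395/36028797018963968, P(S=-6)=693294776372835/18014398509481984, P(S=-4)=1309556799815355/72057594037927936, P(S=-2)=33578379482445/4503599627370496, P(S=0)=23984556773175/9007199254740992, P(S=2)=3730931053605/4503599627370496, P(S=4)=16167367898955/72057594037927936, P(S=6)=951021641115/18014398509481984, P(S=8)=387453261195/36028797018963968, P(S=10)=33987128175/18014398509481984, P(S=12)=20392276905/72057594037927936, P(S=14)=323686935/9007199254740992, P(S=16)=68660865/18014398509481984, P(S=18)=2985255/9007199254740992, P(S=20)=1658475/72057594037927936, P(S=22)=22113/18014398509481984, P(S=24)=1701/36028797018963968, P(S=26)=21/18014398509481984, P(S=28)=1/72057594037927936
E[|S_28|] = Σ_m |m|·P(S_28=m) = 31538617912945661/2251799813685248

Answer: 31538617912945661/2251799813685248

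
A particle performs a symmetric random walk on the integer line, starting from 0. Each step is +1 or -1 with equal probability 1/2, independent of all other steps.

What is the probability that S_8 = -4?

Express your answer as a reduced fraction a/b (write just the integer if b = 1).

To reach position -4 after 8 steps: need 2 steps of +1 and 6 of -1.
Favorable paths: C(8,2) = 28
Total paths: 2^8 = 256
P = 28/256 = 7/64

Answer: 7/64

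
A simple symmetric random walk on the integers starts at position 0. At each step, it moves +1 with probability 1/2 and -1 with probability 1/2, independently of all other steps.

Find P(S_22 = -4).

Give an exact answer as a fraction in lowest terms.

Answer: 124355/1048576

Derivation:
To reach position -4 after 22 steps: need 9 steps of +1 and 13 of -1.
Favorable paths: C(22,9) = 497420
Total paths: 2^22 = 4194304
P = 497420/4194304 = 124355/1048576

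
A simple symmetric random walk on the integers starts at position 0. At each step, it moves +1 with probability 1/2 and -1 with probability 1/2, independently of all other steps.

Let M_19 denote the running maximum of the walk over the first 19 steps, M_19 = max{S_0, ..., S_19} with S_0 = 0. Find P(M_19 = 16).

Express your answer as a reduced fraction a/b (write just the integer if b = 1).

Answer: 19/524288

Derivation:
Let M_19 = max(S_0,...,S_19). Use the reflection principle: for j ≥ 1, #{paths with M_19 ≥ j} = #{S_19 ≥ j} + #{S_19 ≥ j+1}.
By reflection, #{M_19 ≥ 16} = #{S_19 ≥ 16} + #{S_19 ≥ 17} = 20 + 20 = 40.
#{M_19 ≥ 17} = #{S_19 ≥ 17} + #{S_19 ≥ 18} = 20 + 1 = 21.
#{M_19 = 16} = 40 - 21 = 19.
P(M_19 = 16) = 19/524288 = 19/524288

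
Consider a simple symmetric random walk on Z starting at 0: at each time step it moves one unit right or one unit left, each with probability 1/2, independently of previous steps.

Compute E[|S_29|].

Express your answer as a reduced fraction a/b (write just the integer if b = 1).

Answer: 145422675/33554432

Derivation:
S_29 takes values m ≡ 1 (mod 2) with |m| ≤ 29; P(S_29=m) = C(29,(29+m)/2)/2^29.
Total paths: 2^29 = 536870912
Distribution: P(S=-29)=1/536870912, P(S=-27)=29/536870912, P(S=-25)=406/536870912, P(S=-23)=3654/536870912, P(S=-21)=23751/536870912, P(S=-19)=118755/536870912, P(S=-17)=475020/536870912, P(S=-15)=1560780/536870912, P(S=-13)=4292145/536870912, P(S=-11)=10015005/536870912, P(S=-9)=20030010/536870912, P(S=-7)=34597290/536870912, P(S=-5)=51895935/536870912, P(S=-3)=67863915/536870912, P(S=-1)=77558760/536870912, P(S=1)=77558760/536870912, P(S=3)=67863915/536870912, P(S=5)=51895935/536870912, P(S=7)=34597290/536870912, P(S=9)=20030010/536870912, P(S=11)=10015005/536870912, P(S=13)=4292145/536870912, P(S=15)=1560780/536870912, P(S=17)=475020/536870912, P(S=19)=118755/536870912, P(S=21)=23751/536870912, P(S=23)=3654/536870912, P(S=25)=406/536870912, P(S=27)=29/536870912, P(S=29)=1/536870912
E[|S_29|] = Σ_m |m|·P(S_29=m) = 2326762800/536870912 = 145422675/33554432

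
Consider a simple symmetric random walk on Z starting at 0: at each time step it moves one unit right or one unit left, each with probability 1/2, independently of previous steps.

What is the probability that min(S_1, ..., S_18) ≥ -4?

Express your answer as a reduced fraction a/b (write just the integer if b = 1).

Answer: 24973/32768

Derivation:
Let f(t,s) = #length-t paths at position s with S_1..S_t all ≥ -4.
f(t,s) = f(t-1,s-1) + f(t-1,s+1) for s ≥ -4; f(t,s) = 0 for s < -4.
t=0: f(0,0)=1
t=1: f(1,-1)=1 f(1,1)=1
t=2: f(2,-2)=1 f(2,0)=2 f(2,2)=1
t=3: f(3,-3)=1 f(3,-1)=3 f(3,1)=3 f(3,3)=1
t=4: f(4,-4)=1 f(4,-2)=4 f(4,0)=6 f(4,2)=4 f(4,4)=1
t=5: f(5,-3)=5 f(5,-1)=10 f(5,1)=10 f(5,3)=5 f(5,5)=1
t=6: f(6,-4)=5 f(6,-2)=15 f(6,0)=20 f(6,2)=15 f(6,4)=6 f(6,6)=1
t=7: f(7,-3)=20 f(7,-1)=35 f(7,1)=35 f(7,3)=21 f(7,5)=7 f(7,7)=1
t=8: f(8,-4)=20 f(8,-2)=55 f(8,0)=70 f(8,2)=56 f(8,4)=28 f(8,6)=8 f(8,8)=1
t=9: f(9,-3)=75 f(9,-1)=125 f(9,1)=126 f(9,3)=84 f(9,5)=36 f(9,7)=9 f(9,9)=1
t=10: f(10,-4)=75 f(10,-2)=200 f(10,0)=251 f(10,2)=210 f(10,4)=120 f(10,6)=45 f(10,8)=10 f(10,10)=1
t=11: f(11,-3)=275 f(11,-1)=451 f(11,1)=461 f(11,3)=330 f(11,5)=165 f(11,7)=55 f(11,9)=11 f(11,11)=1
t=12: f(12,-4)=275 f(12,-2)=726 f(12,0)=912 f(12,2)=791 f(12,4)=495 f(12,6)=220 f(12,8)=66 f(12,10)=12 f(12,12)=1
t=13: f(13,-3)=1001 f(13,-1)=1638 f(13,1)=1703 f(13,3)=1286 f(13,5)=715 f(13,7)=286 f(13,9)=78 f(13,11)=13 f(13,13)=1
t=14: f(14,-4)=1001 f(14,-2)=2639 f(14,0)=3341 f(14,2)=2989 f(14,4)=2001 f(14,6)=1001 f(14,8)=364 f(14,10)=91 f(14,12)=14 f(14,14)=1
t=15: f(15,-3)=3640 f(15,-1)=5980 f(15,1)=6330 f(15,3)=4990 f(15,5)=3002 f(15,7)=1365 f(15,9)=455 f(15,11)=105 f(15,13)=15 f(15,15)=1
t=16: f(16,-4)=3640 f(16,-2)=9620 f(16,0)=12310 f(16,2)=11320 f(16,4)=7992 f(16,6)=4367 f(16,8)=1820 f(16,10)=560 f(16,12)=120 f(16,14)=16 f(16,16)=1
t=17: f(17,-3)=13260 f(17,-1)=21930 f(17,1)=23630 f(17,3)=19312 f(17,5)=12359 f(17,7)=6187 f(17,9)=2380 f(17,11)=680 f(17,13)=136 f(17,15)=17 f(17,17)=1
t=18: f(18,-4)=13260 f(18,-2)=35190 f(18,0)=45560 f(18,2)=42942 f(18,4)=31671 f(18,6)=18546 f(18,8)=8567 f(18,10)=3060 f(18,12)=816 f(18,14)=153 f(18,16)=18 f(18,18)=1
Σ_s f(18,s) = 199784
P = 199784/262144 = 24973/32768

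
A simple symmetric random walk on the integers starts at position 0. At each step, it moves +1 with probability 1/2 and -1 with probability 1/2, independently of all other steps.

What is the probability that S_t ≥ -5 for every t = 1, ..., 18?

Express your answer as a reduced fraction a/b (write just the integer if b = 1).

Answer: 54587/65536

Derivation:
Let f(t,s) = #length-t paths at position s with S_1..S_t all ≥ -5.
f(t,s) = f(t-1,s-1) + f(t-1,s+1) for s ≥ -5; f(t,s) = 0 for s < -5.
t=0: f(0,0)=1
t=1: f(1,-1)=1 f(1,1)=1
t=2: f(2,-2)=1 f(2,0)=2 f(2,2)=1
t=3: f(3,-3)=1 f(3,-1)=3 f(3,1)=3 f(3,3)=1
t=4: f(4,-4)=1 f(4,-2)=4 f(4,0)=6 f(4,2)=4 f(4,4)=1
t=5: f(5,-5)=1 f(5,-3)=5 f(5,-1)=10 f(5,1)=10 f(5,3)=5 f(5,5)=1
t=6: f(6,-4)=6 f(6,-2)=15 f(6,0)=20 f(6,2)=15 f(6,4)=6 f(6,6)=1
t=7: f(7,-5)=6 f(7,-3)=21 f(7,-1)=35 f(7,1)=35 f(7,3)=21 f(7,5)=7 f(7,7)=1
t=8: f(8,-4)=27 f(8,-2)=56 f(8,0)=70 f(8,2)=56 f(8,4)=28 f(8,6)=8 f(8,8)=1
t=9: f(9,-5)=27 f(9,-3)=83 f(9,-1)=126 f(9,1)=126 f(9,3)=84 f(9,5)=36 f(9,7)=9 f(9,9)=1
t=10: f(10,-4)=110 f(10,-2)=209 f(10,0)=252 f(10,2)=210 f(10,4)=120 f(10,6)=45 f(10,8)=10 f(10,10)=1
t=11: f(11,-5)=110 f(11,-3)=319 f(11,-1)=461 f(11,1)=462 f(11,3)=330 f(11,5)=165 f(11,7)=55 f(11,9)=11 f(11,11)=1
t=12: f(12,-4)=429 f(12,-2)=780 f(12,0)=923 f(12,2)=792 f(12,4)=495 f(12,6)=220 f(12,8)=66 f(12,10)=12 f(12,12)=1
t=13: f(13,-5)=429 f(13,-3)=1209 f(13,-1)=1703 f(13,1)=1715 f(13,3)=1287 f(13,5)=715 f(13,7)=286 f(13,9)=78 f(13,11)=13 f(13,13)=1
t=14: f(14,-4)=1638 f(14,-2)=2912 f(14,0)=3418 f(14,2)=3002 f(14,4)=2002 f(14,6)=1001 f(14,8)=364 f(14,10)=91 f(14,12)=14 f(14,14)=1
t=15: f(15,-5)=1638 f(15,-3)=4550 f(15,-1)=6330 f(15,1)=6420 f(15,3)=5004 f(15,5)=3003 f(15,7)=1365 f(15,9)=455 f(15,11)=105 f(15,13)=15 f(15,15)=1
t=16: f(16,-4)=6188 f(16,-2)=10880 f(16,0)=12750 f(16,2)=11424 f(16,4)=8007 f(16,6)=4368 f(16,8)=1820 f(16,10)=560 f(16,12)=120 f(16,14)=16 f(16,16)=1
t=17: f(17,-5)=6188 f(17,-3)=17068 f(17,-1)=23630 f(17,1)=24174 f(17,3)=19431 f(17,5)=12375 f(17,7)=6188 f(17,9)=2380 f(17,11)=680 f(17,13)=136 f(17,15)=17 f(17,17)=1
t=18: f(18,-4)=23256 f(18,-2)=40698 f(18,0)=47804 f(18,2)=43605 f(18,4)=31806 f(18,6)=18563 f(18,8)=8568 f(18,10)=3060 f(18,12)=816 f(18,14)=153 f(18,16)=18 f(18,18)=1
Σ_s f(18,s) = 218348
P = 218348/262144 = 54587/65536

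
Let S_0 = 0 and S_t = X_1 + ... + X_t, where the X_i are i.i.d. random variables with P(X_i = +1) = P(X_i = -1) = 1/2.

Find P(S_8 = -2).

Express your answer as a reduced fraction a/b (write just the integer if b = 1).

To reach position -2 after 8 steps: need 3 steps of +1 and 5 of -1.
Favorable paths: C(8,3) = 56
Total paths: 2^8 = 256
P = 56/256 = 7/32

Answer: 7/32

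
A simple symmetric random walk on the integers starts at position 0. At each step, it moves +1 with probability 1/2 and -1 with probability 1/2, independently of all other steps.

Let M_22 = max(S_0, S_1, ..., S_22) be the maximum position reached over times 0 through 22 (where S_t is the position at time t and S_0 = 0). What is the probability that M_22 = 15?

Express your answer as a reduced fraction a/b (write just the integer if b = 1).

Answer: 385/1048576

Derivation:
Let M_22 = max(S_0,...,S_22). Use the reflection principle: for j ≥ 1, #{paths with M_22 ≥ j} = #{S_22 ≥ j} + #{S_22 ≥ j+1}.
By reflection, #{M_22 ≥ 15} = #{S_22 ≥ 15} + #{S_22 ≥ 16} = 1794 + 1794 = 3588.
#{M_22 ≥ 16} = #{S_22 ≥ 16} + #{S_22 ≥ 17} = 1794 + 254 = 2048.
#{M_22 = 15} = 3588 - 2048 = 1540.
P(M_22 = 15) = 1540/4194304 = 385/1048576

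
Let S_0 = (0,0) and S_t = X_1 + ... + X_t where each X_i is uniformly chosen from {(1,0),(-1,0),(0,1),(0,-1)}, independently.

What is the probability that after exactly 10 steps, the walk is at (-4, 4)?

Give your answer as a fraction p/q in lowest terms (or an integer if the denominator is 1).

Answer: 315/131072

Derivation:
Let h be the number of horizontal steps (so 10-h are vertical). To end at (-4,4) need (h-4)/2 right-steps and ((10-h)+4)/2 up-steps.
Sum over h with 4 ≤ h ≤ 6, h ≡ 0 (mod 2), 10-h ≡ 0 (mod 2):
h=4: C(10,4)·C(4,0)·C(6,5) = 210·1·6 = 1260
h=6: C(10,6)·C(6,1)·C(4,4) = 210·6·1 = 1260
Total favorable: 2520
Total paths: 4^10 = 1048576
P = 2520/1048576 = 315/131072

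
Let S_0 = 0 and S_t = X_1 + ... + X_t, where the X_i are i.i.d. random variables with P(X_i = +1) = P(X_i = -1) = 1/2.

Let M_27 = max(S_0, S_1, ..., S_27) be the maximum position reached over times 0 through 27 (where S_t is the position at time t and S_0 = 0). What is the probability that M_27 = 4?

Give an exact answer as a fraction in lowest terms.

Answer: 13037895/134217728

Derivation:
Let M_27 = max(S_0,...,S_27). Use the reflection principle: for j ≥ 1, #{paths with M_27 ≥ j} = #{S_27 ≥ j} + #{S_27 ≥ j+1}.
By reflection, #{M_27 ≥ 4} = #{S_27 ≥ 4} + #{S_27 ≥ 5} = 29666704 + 29666704 = 59333408.
#{M_27 ≥ 5} = #{S_27 ≥ 5} + #{S_27 ≥ 6} = 29666704 + 16628809 = 46295513.
#{M_27 = 4} = 59333408 - 46295513 = 13037895.
P(M_27 = 4) = 13037895/134217728 = 13037895/134217728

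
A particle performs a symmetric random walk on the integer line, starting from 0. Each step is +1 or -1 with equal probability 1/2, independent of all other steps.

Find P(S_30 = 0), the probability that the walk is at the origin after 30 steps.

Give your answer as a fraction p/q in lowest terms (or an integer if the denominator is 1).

To return to 0 after 30 steps: need exactly 15 steps of +1 and 15 of -1.
Favorable paths: C(30,15) = 155117520
Total paths: 2^30 = 1073741824
P = 155117520/1073741824 = 9694845/67108864

Answer: 9694845/67108864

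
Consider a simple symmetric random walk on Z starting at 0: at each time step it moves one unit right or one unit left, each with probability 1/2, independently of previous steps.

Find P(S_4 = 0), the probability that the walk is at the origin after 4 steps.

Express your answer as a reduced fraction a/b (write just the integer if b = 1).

Answer: 3/8

Derivation:
To return to 0 after 4 steps: need exactly 2 steps of +1 and 2 of -1.
Favorable paths: C(4,2) = 6
Total paths: 2^4 = 16
P = 6/16 = 3/8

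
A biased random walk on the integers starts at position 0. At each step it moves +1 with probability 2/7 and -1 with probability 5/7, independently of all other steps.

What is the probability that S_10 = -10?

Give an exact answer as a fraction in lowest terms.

Answer: 9765625/282475249

Derivation:
To reach position -10 after 10 steps: need 0 steps of +1 and 10 steps of -1.
Number of such sequences: C(10,0) = 1
Each has probability (2/7)^0 · (5/7)^10 = 9765625/282475249
P = 1 · 9765625/282475249 = 9765625/282475249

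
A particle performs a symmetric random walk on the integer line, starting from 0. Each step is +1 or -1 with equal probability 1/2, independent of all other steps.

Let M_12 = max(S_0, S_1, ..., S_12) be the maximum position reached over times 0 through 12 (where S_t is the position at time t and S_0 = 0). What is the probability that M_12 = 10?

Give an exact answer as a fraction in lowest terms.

Let M_12 = max(S_0,...,S_12). Use the reflection principle: for j ≥ 1, #{paths with M_12 ≥ j} = #{S_12 ≥ j} + #{S_12 ≥ j+1}.
By reflection, #{M_12 ≥ 10} = #{S_12 ≥ 10} + #{S_12 ≥ 11} = 13 + 1 = 14.
#{M_12 ≥ 11} = #{S_12 ≥ 11} + #{S_12 ≥ 12} = 1 + 1 = 2.
#{M_12 = 10} = 14 - 2 = 12.
P(M_12 = 10) = 12/4096 = 3/1024

Answer: 3/1024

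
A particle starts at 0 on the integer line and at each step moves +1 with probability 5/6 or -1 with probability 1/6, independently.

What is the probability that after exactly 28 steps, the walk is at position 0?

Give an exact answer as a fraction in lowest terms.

To be at 0 after 28 steps: need exactly 14 steps of +1 and 14 of -1.
Number of such sequences: C(28,14) = 40116600
Each has probability (5/6)^14 · (1/6)^14 = 6103515625/6140942214464815497216
P = 40116600 · 6103515625/6140942214464815497216 = 1133575439453125/28430288029929701376

Answer: 1133575439453125/28430288029929701376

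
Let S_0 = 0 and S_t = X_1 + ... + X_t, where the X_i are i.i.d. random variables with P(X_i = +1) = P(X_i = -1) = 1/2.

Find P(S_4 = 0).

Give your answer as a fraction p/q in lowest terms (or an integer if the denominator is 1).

To reach position 0 after 4 steps: need 2 steps of +1 and 2 of -1.
Favorable paths: C(4,2) = 6
Total paths: 2^4 = 16
P = 6/16 = 3/8

Answer: 3/8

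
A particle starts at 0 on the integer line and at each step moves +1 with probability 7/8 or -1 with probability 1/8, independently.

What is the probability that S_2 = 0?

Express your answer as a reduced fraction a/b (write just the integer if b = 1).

Answer: 7/32

Derivation:
To be at 0 after 2 steps: need exactly 1 step of +1 and 1 of -1.
Number of such sequences: C(2,1) = 2
Each has probability (7/8)^1 · (1/8)^1 = 7/64
P = 2 · 7/64 = 7/32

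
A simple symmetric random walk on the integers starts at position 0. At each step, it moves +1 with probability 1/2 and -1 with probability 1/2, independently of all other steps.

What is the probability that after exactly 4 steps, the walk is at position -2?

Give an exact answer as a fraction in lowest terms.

To reach position -2 after 4 steps: need 1 step of +1 and 3 of -1.
Favorable paths: C(4,1) = 4
Total paths: 2^4 = 16
P = 4/16 = 1/4

Answer: 1/4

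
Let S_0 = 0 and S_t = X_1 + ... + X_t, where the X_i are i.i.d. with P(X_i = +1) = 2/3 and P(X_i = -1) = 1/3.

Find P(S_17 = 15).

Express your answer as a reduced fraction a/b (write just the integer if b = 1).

Answer: 1114112/129140163

Derivation:
To reach position 15 after 17 steps: need 16 steps of +1 and 1 step of -1.
Number of such sequences: C(17,16) = 17
Each has probability (2/3)^16 · (1/3)^1 = 65536/129140163
P = 17 · 65536/129140163 = 1114112/129140163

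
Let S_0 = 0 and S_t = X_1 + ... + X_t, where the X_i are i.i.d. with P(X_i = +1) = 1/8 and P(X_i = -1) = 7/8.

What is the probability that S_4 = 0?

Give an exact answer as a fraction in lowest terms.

To be at 0 after 4 steps: need exactly 2 steps of +1 and 2 of -1.
Number of such sequences: C(4,2) = 6
Each has probability (1/8)^2 · (7/8)^2 = 49/4096
P = 6 · 49/4096 = 147/2048

Answer: 147/2048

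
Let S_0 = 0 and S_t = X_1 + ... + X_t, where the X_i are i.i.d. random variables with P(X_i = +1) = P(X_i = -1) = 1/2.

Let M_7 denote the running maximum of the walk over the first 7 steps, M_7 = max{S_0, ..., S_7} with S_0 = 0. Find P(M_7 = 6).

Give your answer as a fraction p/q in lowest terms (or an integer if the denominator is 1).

Answer: 1/128

Derivation:
Let M_7 = max(S_0,...,S_7). Use the reflection principle: for j ≥ 1, #{paths with M_7 ≥ j} = #{S_7 ≥ j} + #{S_7 ≥ j+1}.
By reflection, #{M_7 ≥ 6} = #{S_7 ≥ 6} + #{S_7 ≥ 7} = 1 + 1 = 2.
#{M_7 ≥ 7} = #{S_7 ≥ 7} + #{S_7 ≥ 8} = 1 + 0 = 1.
#{M_7 = 6} = 2 - 1 = 1.
P(M_7 = 6) = 1/128 = 1/128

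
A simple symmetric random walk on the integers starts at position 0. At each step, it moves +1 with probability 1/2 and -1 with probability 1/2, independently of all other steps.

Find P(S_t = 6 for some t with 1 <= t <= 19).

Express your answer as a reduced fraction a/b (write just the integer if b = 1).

Count via complement. Let g(t,s) = #length-t paths at position s with S_1..S_t all ≠ 6.
g(t,s) = g(t-1,s-1) + g(t-1,s+1) for s ≠ 6; g(t,6) = 0.
t=0: g(0,0)=1
t=1: g(1,-1)=1 g(1,1)=1
t=2: g(2,-2)=1 g(2,0)=2 g(2,2)=1
t=3: g(3,-3)=1 g(3,-1)=3 g(3,1)=3 g(3,3)=1
t=4: g(4,-4)=1 g(4,-2)=4 g(4,0)=6 g(4,2)=4 g(4,4)=1
t=5: g(5,-5)=1 g(5,-3)=5 g(5,-1)=10 g(5,1)=10 g(5,3)=5 g(5,5)=1
t=6: g(6,-6)=1 g(6,-4)=6 g(6,-2)=15 g(6,0)=20 g(6,2)=15 g(6,4)=6
t=7: g(7,-7)=1 g(7,-5)=7 g(7,-3)=21 g(7,-1)=35 g(7,1)=35 g(7,3)=21 g(7,5)=6
t=8: g(8,-8)=1 g(8,-6)=8 g(8,-4)=28 g(8,-2)=56 g(8,0)=70 g(8,2)=56 g(8,4)=27
t=9: g(9,-9)=1 g(9,-7)=9 g(9,-5)=36 g(9,-3)=84 g(9,-1)=126 g(9,1)=126 g(9,3)=83 g(9,5)=27
t=10: g(10,-10)=1 g(10,-8)=10 g(10,-6)=45 g(10,-4)=120 g(10,-2)=210 g(10,0)=252 g(10,2)=209 g(10,4)=110
t=11: g(11,-11)=1 g(11,-9)=11 g(11,-7)=55 g(11,-5)=165 g(11,-3)=330 g(11,-1)=462 g(11,1)=461 g(11,3)=319 g(11,5)=110
t=12: g(12,-12)=1 g(12,-10)=12 g(12,-8)=66 g(12,-6)=220 g(12,-4)=495 g(12,-2)=792 g(12,0)=923 g(12,2)=780 g(12,4)=429
t=13: g(13,-13)=1 g(13,-11)=13 g(13,-9)=78 g(13,-7)=286 g(13,-5)=715 g(13,-3)=1287 g(13,-1)=1715 g(13,1)=1703 g(13,3)=1209 g(13,5)=429
t=14: g(14,-14)=1 g(14,-12)=14 g(14,-10)=91 g(14,-8)=364 g(14,-6)=1001 g(14,-4)=2002 g(14,-2)=3002 g(14,0)=3418 g(14,2)=2912 g(14,4)=1638
t=15: g(15,-15)=1 g(15,-13)=15 g(15,-11)=105 g(15,-9)=455 g(15,-7)=1365 g(15,-5)=3003 g(15,-3)=5004 g(15,-1)=6420 g(15,1)=6330 g(15,3)=4550 g(15,5)=1638
t=16: g(16,-16)=1 g(16,-14)=16 g(16,-12)=120 g(16,-10)=560 g(16,-8)=1820 g(16,-6)=4368 g(16,-4)=8007 g(16,-2)=11424 g(16,0)=12750 g(16,2)=10880 g(16,4)=6188
t=17: g(17,-17)=1 g(17,-15)=17 g(17,-13)=136 g(17,-11)=680 g(17,-9)=2380 g(17,-7)=6188 g(17,-5)=12375 g(17,-3)=19431 g(17,-1)=24174 g(17,1)=23630 g(17,3)=17068 g(17,5)=6188
t=18: g(18,-18)=1 g(18,-16)=18 g(18,-14)=153 g(18,-12)=816 g(18,-10)=3060 g(18,-8)=8568 g(18,-6)=18563 g(18,-4)=31806 g(18,-2)=43605 g(18,0)=47804 g(18,2)=40698 g(18,4)=23256
t=19: g(19,-19)=1 g(19,-17)=19 g(19,-15)=171 g(19,-13)=969 g(19,-11)=3876 g(19,-9)=11628 g(19,-7)=27131 g(19,-5)=50369 g(19,-3)=75411 g(19,-1)=91409 g(19,1)=88502 g(19,3)=63954 g(19,5)=23256
Paths never hitting 6: Σ_s g(19,s) = 436696
Paths hitting 6: 2^19 - 436696 = 87592
P = 87592/524288 = 10949/65536

Answer: 10949/65536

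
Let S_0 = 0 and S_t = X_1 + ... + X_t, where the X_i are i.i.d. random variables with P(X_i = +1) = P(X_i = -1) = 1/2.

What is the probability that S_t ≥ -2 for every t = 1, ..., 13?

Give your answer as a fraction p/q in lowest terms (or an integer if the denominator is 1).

Let f(t,s) = #length-t paths at position s with S_1..S_t all ≥ -2.
f(t,s) = f(t-1,s-1) + f(t-1,s+1) for s ≥ -2; f(t,s) = 0 for s < -2.
t=0: f(0,0)=1
t=1: f(1,-1)=1 f(1,1)=1
t=2: f(2,-2)=1 f(2,0)=2 f(2,2)=1
t=3: f(3,-1)=3 f(3,1)=3 f(3,3)=1
t=4: f(4,-2)=3 f(4,0)=6 f(4,2)=4 f(4,4)=1
t=5: f(5,-1)=9 f(5,1)=10 f(5,3)=5 f(5,5)=1
t=6: f(6,-2)=9 f(6,0)=19 f(6,2)=15 f(6,4)=6 f(6,6)=1
t=7: f(7,-1)=28 f(7,1)=34 f(7,3)=21 f(7,5)=7 f(7,7)=1
t=8: f(8,-2)=28 f(8,0)=62 f(8,2)=55 f(8,4)=28 f(8,6)=8 f(8,8)=1
t=9: f(9,-1)=90 f(9,1)=117 f(9,3)=83 f(9,5)=36 f(9,7)=9 f(9,9)=1
t=10: f(10,-2)=90 f(10,0)=207 f(10,2)=200 f(10,4)=119 f(10,6)=45 f(10,8)=10 f(10,10)=1
t=11: f(11,-1)=297 f(11,1)=407 f(11,3)=319 f(11,5)=164 f(11,7)=55 f(11,9)=11 f(11,11)=1
t=12: f(12,-2)=297 f(12,0)=704 f(12,2)=726 f(12,4)=483 f(12,6)=219 f(12,8)=66 f(12,10)=12 f(12,12)=1
t=13: f(13,-1)=1001 f(13,1)=1430 f(13,3)=1209 f(13,5)=702 f(13,7)=285 f(13,9)=78 f(13,11)=13 f(13,13)=1
Σ_s f(13,s) = 4719
P = 4719/8192 = 4719/8192

Answer: 4719/8192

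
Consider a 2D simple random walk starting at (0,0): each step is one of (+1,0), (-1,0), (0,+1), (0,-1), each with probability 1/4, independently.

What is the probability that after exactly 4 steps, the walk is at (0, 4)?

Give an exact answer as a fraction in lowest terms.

Answer: 1/256

Derivation:
Let h be the number of horizontal steps (so 4-h are vertical). To end at (0,4) need (h+0)/2 right-steps and ((4-h)+4)/2 up-steps.
Sum over h with 0 ≤ h ≤ 0, h ≡ 0 (mod 2), 4-h ≡ 0 (mod 2):
h=0: C(4,0)·C(0,0)·C(4,4) = 1·1·1 = 1
Total favorable: 1
Total paths: 4^4 = 256
P = 1/256 = 1/256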